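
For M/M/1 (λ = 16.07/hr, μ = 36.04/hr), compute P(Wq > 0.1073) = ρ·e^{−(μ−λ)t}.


ρ = 16.07/36.04 = 0.4459
P(Wq > t) = ρ·e^{−(μ−λ)t} = 0.4459·e^{−2.1428}
= 0.4459·0.117328 = 0.052316

Final: 0.052316


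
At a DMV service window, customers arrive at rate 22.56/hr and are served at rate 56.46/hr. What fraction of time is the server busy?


ρ = λ/μ = 22.56/56.46 = 0.3996

Final: 0.3996


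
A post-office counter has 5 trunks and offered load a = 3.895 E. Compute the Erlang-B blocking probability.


B(c,a) = (a^c/c!) / Σ_{k=0}^{c} a^k/k!
a^5/5! = 7.470610
Σ terms (k=0..5): 1.00000 + 3.89500 + 7.58551 + 9.84852 + 9.59000 + 7.47061 = 39.389646
B = 7.470610/39.389646 = 0.189659

Final: 0.189659


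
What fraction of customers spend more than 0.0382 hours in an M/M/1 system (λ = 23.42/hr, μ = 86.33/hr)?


W ~ Exponential(μ−λ) for M/M/1.
μ − λ = 86.33 − 23.42 = 62.9100
P(W > t) = e^{−(μ−λ)t} = e^{−2.4032} = 0.090432

Final: 0.090432


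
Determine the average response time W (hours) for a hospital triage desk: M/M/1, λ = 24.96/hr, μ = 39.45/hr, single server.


W = 1/(μ−λ) = 1/(39.45 − 24.96) = 1/14.49 = 0.06901 hr

Final: 0.06901 hr


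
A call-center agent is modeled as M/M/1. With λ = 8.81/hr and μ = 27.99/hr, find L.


ρ = λ/μ = 8.81/27.99 = 0.3148
L = ρ/(1−ρ) = 0.3148/(1 − 0.3148) = 0.3148/0.6852 = 0.4593

Final: 0.4593


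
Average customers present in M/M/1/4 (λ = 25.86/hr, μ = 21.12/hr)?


ρ = 25.86/21.12 = 1.2244
L = ρ[1 − (K+1)ρ^K + Kρ^(K+1)] / [(1−ρ)(1−ρ^(K+1))]
Numerator: 1.2244·(1 − 5·2.247700 + 4·2.752156) = 0.942961
Denominator: (-0.2244)·(-1.752156) = 0.393240
L = 0.942961/0.393240 = 2.3979

Final: 2.3979


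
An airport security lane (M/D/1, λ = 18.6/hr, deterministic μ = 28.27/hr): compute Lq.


ρ = 18.6/28.27 = 0.6579
M/D/1: Lq = ρ²/(2(1−ρ)) = 0.4329/(2·0.3421) = 0.63277

Final: 0.63277


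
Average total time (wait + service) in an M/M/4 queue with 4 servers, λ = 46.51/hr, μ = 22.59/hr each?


a = 2.0589; ρ = 0.5147; P₀ = 0.122313
Lq = P₀·a^c·ρ/(c!(1−ρ)²) = 0.20015
Wq = Lq/λ = 0.20015/46.51 = 0.004303 hr
W = Wq + 1/μ = 0.004303 + 0.04427 = 0.04857 hr

Final: 0.04857 hr


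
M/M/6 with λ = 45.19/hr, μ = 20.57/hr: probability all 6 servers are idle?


a = λ/μ = 45.19/20.57 = 2.1969; ρ = a/c = 0.3661
Σ_{k=0}^{5} a^k/k! (terms k=0..5) = 1.00000 + 2.19689 + 2.41316 + 1.76715 + 0.97056 + 0.42644 = 8.77419
Tail: a^6/(6!(1−ρ)) = 112.42122/(720·0.6339) = 0.24634
P₀ = 1/(8.77419 + 0.24634) = 1/9.02053 = 0.110858

Final: 0.110858


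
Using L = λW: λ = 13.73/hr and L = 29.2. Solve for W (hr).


W = L/λ = 29.2/13.73 = 2.1267 hr

Final: 2.1267 hr


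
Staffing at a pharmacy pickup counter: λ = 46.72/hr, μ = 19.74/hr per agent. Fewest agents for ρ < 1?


Stability requires cμ > λ ⇔ c > λ/μ.
λ/μ = 46.72/19.74 = 2.3668
Minimum integer c = ⌊2.3668⌋ + 1 = 3
Check: 3·19.74 = 59.22 > 46.72, while 2·19.74 = 39.48 ≤ 46.72

Final: 3 servers


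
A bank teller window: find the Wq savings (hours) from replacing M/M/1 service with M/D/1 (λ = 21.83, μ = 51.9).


ρ = 21.83/51.9 = 0.4206
Wq(M/M/1) = ρ/(μ−λ) = 0.4206/30.07 = 0.01399 hr
Wq(M/D/1) = ρ/(2(μ−λ)) = 0.006994 hr
Savings = 0.01399 − 0.006994 = 0.006994 hr

Final: 0.006994 hr


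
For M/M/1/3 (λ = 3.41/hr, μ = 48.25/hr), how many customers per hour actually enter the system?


ρ = 0.07067; P_K = (1−ρ)ρ^3/(1−ρ^4) = 0.0003281
λ_eff = λ(1 − P_K) = 3.41·(1 − 0.0003281) = 3.41·0.999672 = 3.4089 /hr

Final: 3.4089 /hr


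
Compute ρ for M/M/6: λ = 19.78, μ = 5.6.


ρ = λ/(cμ) = 19.78/(6·5.6) = 19.78/33.60 = 0.5887

Final: 0.5887


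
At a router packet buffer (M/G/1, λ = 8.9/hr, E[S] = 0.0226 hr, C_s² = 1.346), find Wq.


ρ = λ·E[S] = 8.9·0.0226 = 0.2011
E[S²] = E[S]²(1+C_s²) = 0.0226²·(1+1.346) = 0.001198
Wq = λ·E[S²]/(2(1−ρ)) = 8.9·0.001198/(2·0.7989) = 0.006675 hr

Final: 0.006675 hr


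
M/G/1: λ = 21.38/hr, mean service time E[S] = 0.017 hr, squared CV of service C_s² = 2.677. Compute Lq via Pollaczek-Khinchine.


ρ = λ·E[S] = 21.38·0.017 = 0.3635
Lq = ρ²(1+C_s²)/(2(1−ρ)) = 0.1321·(1+2.677)/(2·0.6365)
= 0.1321·3.6770/1.2731 = 0.38155

Final: 0.38155


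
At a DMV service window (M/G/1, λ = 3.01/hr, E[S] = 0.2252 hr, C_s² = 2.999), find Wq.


ρ = λ·E[S] = 3.01·0.2252 = 0.6779
E[S²] = E[S]²(1+C_s²) = 0.2252²·(1+2.999) = 0.202809
Wq = λ·E[S²]/(2(1−ρ)) = 3.01·0.202809/(2·0.3221) = 0.94748 hr

Final: 0.94748 hr


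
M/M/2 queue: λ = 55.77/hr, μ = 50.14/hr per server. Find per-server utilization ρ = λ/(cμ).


ρ = λ/(cμ) = 55.77/(2·50.14) = 55.77/100.28 = 0.5561

Final: 0.5561


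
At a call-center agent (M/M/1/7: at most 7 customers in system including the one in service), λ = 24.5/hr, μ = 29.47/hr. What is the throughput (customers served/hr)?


ρ = 0.8314; P_K = (1−ρ)ρ^7/(1−ρ^8) = 0.059974
λ_eff = λ(1 − P_K) = 24.5·(1 − 0.059974) = 24.5·0.940026 = 23.0306 /hr

Final: 23.0306 /hr


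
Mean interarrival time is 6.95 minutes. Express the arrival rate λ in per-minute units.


λ = 1/(interarrival time) in consistent units.
1 minute = 1 min, so λ = 1/6.95 = 0.1439 per minute

Final: 0.1439 /min


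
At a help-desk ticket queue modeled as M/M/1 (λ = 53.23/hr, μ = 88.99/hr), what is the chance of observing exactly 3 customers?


ρ = 53.23/88.99 = 0.5982
P_n = (1−ρ)·ρ^n = (1 − 0.5982)·0.5982^3 = 0.4018·0.214016 = 0.086001

Final: 0.086001


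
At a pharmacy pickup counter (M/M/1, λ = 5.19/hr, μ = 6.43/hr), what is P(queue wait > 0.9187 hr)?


ρ = 5.19/6.43 = 0.8072
P(Wq > t) = ρ·e^{−(μ−λ)t} = 0.8072·e^{−1.1392}
= 0.8072·0.320079 = 0.258353

Final: 0.258353


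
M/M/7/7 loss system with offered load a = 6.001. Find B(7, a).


B(c,a) = (a^c/c!) / Σ_{k=0}^{c} a^k/k!
a^7/7! = 55.607690
Σ terms (k=0..7): 1.00000 + 6.00100 + 18.00600 + 36.01800 + 54.03601 + 64.85402 + 64.86483 + 55.60769 = 300.387547
B = 55.607690/300.387547 = 0.185120

Final: 0.185120


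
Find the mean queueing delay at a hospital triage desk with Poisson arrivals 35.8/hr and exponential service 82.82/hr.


ρ = 35.8/82.82 = 0.4323
Wq = ρ/(μ−λ) = 0.4323/(82.82 − 35.8) = 0.4323/47.02 = 0.009193 hr

Final: 0.009193 hr


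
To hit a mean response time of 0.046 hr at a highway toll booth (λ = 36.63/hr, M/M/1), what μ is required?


W = 1/(μ−λ) ⇒ μ − λ = 1/W = 1/0.046 = 21.7391
μ = λ + 1/W = 36.63 + 21.7391 = 58.3691 per hr

Final: 58.3691 /hr


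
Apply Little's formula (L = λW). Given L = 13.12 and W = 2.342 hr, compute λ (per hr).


λ = L/W = 13.12/2.342 = 5.6020 /hr

Final: 5.6020 /hr


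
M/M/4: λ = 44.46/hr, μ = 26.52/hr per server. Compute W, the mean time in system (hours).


a = 1.6765; ρ = 0.4191; P₀ = 0.184038
Lq = P₀·a^c·ρ/(c!(1−ρ)²) = 0.07524
Wq = Lq/λ = 0.07524/44.46 = 0.001692 hr
W = Wq + 1/μ = 0.001692 + 0.03771 = 0.03940 hr

Final: 0.03940 hr


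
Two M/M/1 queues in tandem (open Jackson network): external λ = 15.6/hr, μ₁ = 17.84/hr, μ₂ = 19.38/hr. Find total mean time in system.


Each node sees arrival rate λ = 15.6/hr (tandem ⇒ throughput preserved).
W₁ = 1/(μ₁−λ) = 1/(17.84−15.6) = 0.44643 hr
W₂ = 1/(μ₂−λ) = 1/(19.38−15.6) = 0.26455 hr
W_total = W₁ + W₂ = 0.44643 + 0.26455 = 0.71098 hr

Final: 0.71098 hr


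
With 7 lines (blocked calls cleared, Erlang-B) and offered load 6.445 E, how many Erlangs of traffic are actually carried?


B(7,6.445) = 0.213842 (Erlang-B)
Carried load = a(1 − B) = 6.445·(1 − 0.213842) = 6.445·0.786158 = 5.0668 E

Final: 5.0668 Erlangs


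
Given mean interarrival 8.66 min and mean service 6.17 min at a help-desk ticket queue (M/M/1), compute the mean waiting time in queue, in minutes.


λ = 60/8.66 = 6.9284 /hr
μ = 60/6.17 = 9.7245 /hr
ρ = λ/μ = 6.9284/9.7245 = 0.7125
Wq = ρ/(μ−λ) = 0.7125/(9.7245−6.9284) = 0.25481 hr
In minutes: 0.25481·60 = 15.289 min

Final: 15.289 min


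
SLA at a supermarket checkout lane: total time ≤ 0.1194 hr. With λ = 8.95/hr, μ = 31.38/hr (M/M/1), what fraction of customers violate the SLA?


W ~ Exponential(μ−λ) for M/M/1.
μ − λ = 31.38 − 8.95 = 22.4300
P(W > t) = e^{−(μ−λ)t} = e^{−2.6781} = 0.068691

Final: 0.068691


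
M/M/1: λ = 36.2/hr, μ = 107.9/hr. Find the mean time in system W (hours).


W = 1/(μ−λ) = 1/(107.9 − 36.2) = 1/71.70 = 0.01395 hr

Final: 0.01395 hr


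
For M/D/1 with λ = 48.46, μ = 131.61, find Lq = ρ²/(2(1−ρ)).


ρ = 48.46/131.61 = 0.3682
M/D/1: Lq = ρ²/(2(1−ρ)) = 0.1356/(2·0.6318) = 0.10730

Final: 0.10730


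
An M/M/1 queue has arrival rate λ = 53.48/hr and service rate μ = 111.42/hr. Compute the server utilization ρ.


ρ = λ/μ = 53.48/111.42 = 0.4800

Final: 0.4800


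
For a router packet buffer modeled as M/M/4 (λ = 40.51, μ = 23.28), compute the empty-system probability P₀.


a = λ/μ = 40.51/23.28 = 1.7401; ρ = a/c = 0.4350
Σ_{k=0}^{3} a^k/k! (terms k=0..3) = 1.00000 + 1.74012 + 1.51401 + 0.87819 = 5.13232
Tail: a^4/(4!(1−ρ)) = 9.16890/(24·0.5650) = 0.67621
P₀ = 1/(5.13232 + 0.67621) = 1/5.80852 = 0.172161

Final: 0.172161


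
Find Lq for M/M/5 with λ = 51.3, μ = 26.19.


a = λ/μ = 1.9588; ρ = a/5 = 0.3918
P₀ = 0.140093
Lq = P₀·a^c·ρ / (c!·(1−ρ)²) = 0.140093·28.83429·0.3918/(120·0.36996)
= 0.03564

Final: 0.03564


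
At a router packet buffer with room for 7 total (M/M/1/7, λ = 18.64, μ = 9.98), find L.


ρ = 18.64/9.98 = 1.8677
L = ρ[1 − (K+1)ρ^K + Kρ^(K+1)] / [(1−ρ)(1−ρ^(K+1))]
Numerator: 1.8677·(1 − 8·79.288019 + 7·148.089045) = 753.293513
Denominator: (-0.8677)·(-147.089045) = 127.634382
L = 753.293513/127.634382 = 5.9020

Final: 5.9020


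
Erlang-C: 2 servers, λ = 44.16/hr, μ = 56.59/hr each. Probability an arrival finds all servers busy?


a = λ/μ = 0.7803; ρ = a/2 = 0.3902
P₀ = 0.438668 (from M/M/c formula)
C(c,a) = [a^c/(c!(1−ρ))]·P₀ = [0.60895/(2·0.6098)]·0.438668
= 0.49928·0.438668 = 0.219018

Final: 0.219018


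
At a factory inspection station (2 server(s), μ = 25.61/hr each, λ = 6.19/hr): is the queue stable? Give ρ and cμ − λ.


Total capacity cμ = 2·25.61 = 51.22/hr
ρ = λ/(cμ) = 6.19/51.22 = 0.1209
Stable ⇔ ρ < 1: YES
Spare capacity = cμ − λ = 51.22 − 6.19 = 45.03/hr

Final: ρ = 0.1209; stable; margin = 45.03/hr


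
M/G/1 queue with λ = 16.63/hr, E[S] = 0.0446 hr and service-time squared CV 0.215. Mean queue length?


ρ = λ·E[S] = 16.63·0.0446 = 0.7417
Lq = ρ²(1+C_s²)/(2(1−ρ)) = 0.5501·(1+0.215)/(2·0.2583)
= 0.5501·1.2150/0.5166 = 1.29382

Final: 1.29382


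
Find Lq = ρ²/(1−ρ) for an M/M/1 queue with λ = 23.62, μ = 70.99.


ρ = 23.62/70.99 = 0.3327
Lq = ρ²/(1−ρ) = 0.1107/0.6673 = 0.1659

Final: 0.1659


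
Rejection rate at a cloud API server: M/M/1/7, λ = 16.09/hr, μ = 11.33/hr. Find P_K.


ρ = λ/μ = 16.09/11.33 = 1.4201
P_K = (1−ρ)ρ^K/(1−ρ^(K+1)) = (-0.4201·11.648847)/(1 − 16.542802)
= -4.893955/-15.542802 = 0.314870

Final: 0.314870


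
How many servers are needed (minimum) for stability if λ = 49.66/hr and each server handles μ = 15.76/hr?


Stability requires cμ > λ ⇔ c > λ/μ.
λ/μ = 49.66/15.76 = 3.1510
Minimum integer c = ⌊3.1510⌋ + 1 = 4
Check: 4·15.76 = 63.04 > 49.66, while 3·15.76 = 47.28 ≤ 49.66

Final: 4 servers


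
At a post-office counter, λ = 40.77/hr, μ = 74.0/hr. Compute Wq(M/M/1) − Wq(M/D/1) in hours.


ρ = 40.77/74.0 = 0.5509
Wq(M/M/1) = ρ/(μ−λ) = 0.5509/33.23 = 0.01658 hr
Wq(M/D/1) = ρ/(2(μ−λ)) = 0.008290 hr
Savings = 0.01658 − 0.008290 = 0.008290 hr

Final: 0.008290 hr


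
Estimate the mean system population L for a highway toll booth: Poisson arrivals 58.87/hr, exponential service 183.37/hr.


ρ = λ/μ = 58.87/183.37 = 0.3210
L = ρ/(1−ρ) = 0.3210/(1 − 0.3210) = 0.3210/0.6790 = 0.4729

Final: 0.4729


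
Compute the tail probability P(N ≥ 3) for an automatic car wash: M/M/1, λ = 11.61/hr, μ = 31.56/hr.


ρ = 11.61/31.56 = 0.3679
P(N ≥ n) = ρ^n = 0.3679^3 = 0.049784

Final: 0.049784


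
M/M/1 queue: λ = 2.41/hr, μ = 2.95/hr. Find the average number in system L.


ρ = λ/μ = 2.41/2.95 = 0.8169
L = ρ/(1−ρ) = 0.8169/(1 − 0.8169) = 0.8169/0.1831 = 4.4630

Final: 4.4630


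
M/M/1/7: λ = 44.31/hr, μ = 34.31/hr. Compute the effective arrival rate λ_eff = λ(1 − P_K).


ρ = 1.2915; P_K = (1−ρ)ρ^7/(1−ρ^8) = 0.259175
λ_eff = λ(1 − P_K) = 44.31·(1 − 0.259175) = 44.31·0.740825 = 32.8260 /hr

Final: 32.8260 /hr


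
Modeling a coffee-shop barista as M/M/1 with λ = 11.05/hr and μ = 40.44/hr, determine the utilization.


ρ = λ/μ = 11.05/40.44 = 0.2732

Final: 0.2732


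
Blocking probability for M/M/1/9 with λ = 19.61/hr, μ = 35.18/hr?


ρ = λ/μ = 19.61/35.18 = 0.5574
P_K = (1−ρ)ρ^K/(1−ρ^(K+1)) = (0.4426·0.005196)/(1 − 0.002896)
= 0.002299/0.997104 = 0.002306

Final: 0.002306


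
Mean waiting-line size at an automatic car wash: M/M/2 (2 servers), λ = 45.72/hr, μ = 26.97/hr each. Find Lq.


a = λ/μ = 1.6952; ρ = a/2 = 0.8476
P₀ = 0.082480
Lq = P₀·a^c·ρ / (c!·(1−ρ)²) = 0.082480·2.87376·0.8476/(2·0.02322)
= 4.32559

Final: 4.32559


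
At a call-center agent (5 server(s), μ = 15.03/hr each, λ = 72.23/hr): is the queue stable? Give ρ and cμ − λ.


Total capacity cμ = 5·15.03 = 75.15/hr
ρ = λ/(cμ) = 72.23/75.15 = 0.9611
Stable ⇔ ρ < 1: YES
Spare capacity = cμ − λ = 75.15 − 72.23 = 2.92/hr

Final: ρ = 0.9611; stable; margin = 2.92/hr


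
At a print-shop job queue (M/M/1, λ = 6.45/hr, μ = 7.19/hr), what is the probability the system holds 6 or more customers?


ρ = 6.45/7.19 = 0.8971
P(N ≥ n) = ρ^n = 0.8971^6 = 0.521177

Final: 0.521177


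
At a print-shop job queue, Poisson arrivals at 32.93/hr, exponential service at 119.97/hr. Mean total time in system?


W = 1/(μ−λ) = 1/(119.97 − 32.93) = 1/87.04 = 0.01149 hr

Final: 0.01149 hr


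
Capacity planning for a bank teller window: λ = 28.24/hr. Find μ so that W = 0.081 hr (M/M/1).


W = 1/(μ−λ) ⇒ μ − λ = 1/W = 1/0.081 = 12.3457
μ = λ + 1/W = 28.24 + 12.3457 = 40.5857 per hr

Final: 40.5857 /hr


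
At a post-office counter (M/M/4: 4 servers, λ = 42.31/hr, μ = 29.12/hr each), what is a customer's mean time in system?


a = 1.4530; ρ = 0.3632; P₀ = 0.231947
Lq = P₀·a^c·ρ/(c!(1−ρ)²) = 0.03859
Wq = Lq/λ = 0.03859/42.31 = 0.0009120 hr
W = Wq + 1/μ = 0.0009120 + 0.03434 = 0.03525 hr

Final: 0.03525 hr


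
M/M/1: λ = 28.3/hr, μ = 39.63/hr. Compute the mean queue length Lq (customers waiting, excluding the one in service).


ρ = 28.3/39.63 = 0.7141
Lq = ρ²/(1−ρ) = 0.5099/0.2859 = 1.7837

Final: 1.7837


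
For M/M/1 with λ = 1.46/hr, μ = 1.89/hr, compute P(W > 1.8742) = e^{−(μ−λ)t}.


W ~ Exponential(μ−λ) for M/M/1.
μ − λ = 1.89 − 1.46 = 0.4300
P(W > t) = e^{−(μ−λ)t} = e^{−0.8059} = 0.446683

Final: 0.446683


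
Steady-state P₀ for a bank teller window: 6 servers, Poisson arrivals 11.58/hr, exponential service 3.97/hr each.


a = λ/μ = 11.58/3.97 = 2.9169; ρ = a/c = 0.4861
Σ_{k=0}^{5} a^k/k! (terms k=0..5) = 1.00000 + 2.91688 + 4.25408 + 4.13621 + 3.01621 + 1.75958 = 17.08296
Tail: a^6/(6!(1−ρ)) = 615.89732/(720·0.5139) = 1.66470
P₀ = 1/(17.08296 + 1.66470) = 1/18.74766 = 0.053340

Final: 0.053340


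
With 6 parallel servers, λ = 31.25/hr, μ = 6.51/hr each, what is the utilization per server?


ρ = λ/(cμ) = 31.25/(6·6.51) = 31.25/39.06 = 0.8001

Final: 0.8001


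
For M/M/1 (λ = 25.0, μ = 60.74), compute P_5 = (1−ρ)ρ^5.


ρ = 25.0/60.74 = 0.4116
P_n = (1−ρ)·ρ^n = (1 − 0.4116)·0.4116^5 = 0.5884·0.011812 = 0.006950

Final: 0.006950


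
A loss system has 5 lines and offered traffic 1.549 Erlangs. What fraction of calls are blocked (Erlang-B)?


B(c,a) = (a^c/c!) / Σ_{k=0}^{c} a^k/k!
a^5/5! = 0.074315
Σ terms (k=0..5): 1.00000 + 1.54900 + 1.19970 + 0.61945 + 0.23988 + 0.07431 = 4.682341
B = 0.074315/4.682341 = 0.015871

Final: 0.015871


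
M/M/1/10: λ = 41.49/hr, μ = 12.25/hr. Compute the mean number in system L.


ρ = 41.49/12.25 = 3.3869
L = ρ[1 − (K+1)ρ^K + Kρ^(K+1)] / [(1−ρ)(1−ρ^(K+1))]
Numerator: 3.3869·(1 − 11·198643.089543 + 10·672791.982461) = 15386344.112358
Denominator: (-2.3869)·(-672790.982461) = 1605910.883849
L = 15386344.112358/1605910.883849 = 9.5811

Final: 9.5811


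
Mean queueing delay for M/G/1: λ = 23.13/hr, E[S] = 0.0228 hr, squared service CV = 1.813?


ρ = λ·E[S] = 23.13·0.0228 = 0.5274
E[S²] = E[S]²(1+C_s²) = 0.0228²·(1+1.813) = 0.001462
Wq = λ·E[S²]/(2(1−ρ)) = 23.13·0.001462/(2·0.4726) = 0.03578 hr

Final: 0.03578 hr


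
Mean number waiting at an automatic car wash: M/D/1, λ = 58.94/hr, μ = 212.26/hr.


ρ = 58.94/212.26 = 0.2777
M/D/1: Lq = ρ²/(2(1−ρ)) = 0.07711/(2·0.7223) = 0.05337

Final: 0.05337


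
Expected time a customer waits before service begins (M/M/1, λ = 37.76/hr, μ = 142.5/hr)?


ρ = 37.76/142.5 = 0.2650
Wq = ρ/(μ−λ) = 0.2650/(142.5 − 37.76) = 0.2650/104.74 = 0.002530 hr

Final: 0.002530 hr


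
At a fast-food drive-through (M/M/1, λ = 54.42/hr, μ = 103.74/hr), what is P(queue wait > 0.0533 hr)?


ρ = 54.42/103.74 = 0.5246
P(Wq > t) = ρ·e^{−(μ−λ)t} = 0.5246·e^{−2.6288}
= 0.5246·0.072168 = 0.037858

Final: 0.037858


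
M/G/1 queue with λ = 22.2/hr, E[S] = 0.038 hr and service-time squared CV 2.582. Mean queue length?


ρ = λ·E[S] = 22.2·0.038 = 0.8436
Lq = ρ²(1+C_s²)/(2(1−ρ)) = 0.7117·(1+2.582)/(2·0.1564)
= 0.7117·3.5820/0.3128 = 8.14952

Final: 8.14952


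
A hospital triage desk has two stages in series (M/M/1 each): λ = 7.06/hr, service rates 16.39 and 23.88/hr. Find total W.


Each node sees arrival rate λ = 7.06/hr (tandem ⇒ throughput preserved).
W₁ = 1/(μ₁−λ) = 1/(16.39−7.06) = 0.10718 hr
W₂ = 1/(μ₂−λ) = 1/(23.88−7.06) = 0.05945 hr
W_total = W₁ + W₂ = 0.10718 + 0.05945 = 0.16663 hr

Final: 0.16663 hr


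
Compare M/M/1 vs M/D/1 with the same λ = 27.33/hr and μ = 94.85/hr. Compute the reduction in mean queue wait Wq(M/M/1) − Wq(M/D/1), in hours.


ρ = 27.33/94.85 = 0.2881
Wq(M/M/1) = ρ/(μ−λ) = 0.2881/67.52 = 0.004267 hr
Wq(M/D/1) = ρ/(2(μ−λ)) = 0.002134 hr
Savings = 0.004267 − 0.002134 = 0.002134 hr

Final: 0.002134 hr


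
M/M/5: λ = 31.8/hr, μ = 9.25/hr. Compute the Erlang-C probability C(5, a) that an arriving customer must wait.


a = λ/μ = 3.4378; ρ = a/5 = 0.6876
P₀ = 0.027974 (from M/M/c formula)
C(c,a) = [a^c/(c!(1−ρ))]·P₀ = [480.20529/(120·0.3124)]·0.027974
= 12.80824·0.027974 = 0.358299

Final: 0.358299


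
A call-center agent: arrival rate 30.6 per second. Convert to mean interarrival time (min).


Mean interarrival time = 1/λ = 1/30.6 second = 0.03268 second
In minutes: 0.03268 × 0.0166667 = 0.0005447 min

Final: 0.0005447 min


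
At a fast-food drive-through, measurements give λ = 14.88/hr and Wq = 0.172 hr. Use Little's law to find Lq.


Lq = λWq = 14.88·0.172 = 2.5594

Final: 2.5594


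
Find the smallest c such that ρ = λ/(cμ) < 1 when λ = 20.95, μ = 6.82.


Stability requires cμ > λ ⇔ c > λ/μ.
λ/μ = 20.95/6.82 = 3.0718
Minimum integer c = ⌊3.0718⌋ + 1 = 4
Check: 4·6.82 = 27.28 > 20.95, while 3·6.82 = 20.46 ≤ 20.95

Final: 4 servers


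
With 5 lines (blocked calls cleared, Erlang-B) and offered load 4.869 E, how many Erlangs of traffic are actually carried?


B(5,4.869) = 0.274146 (Erlang-B)
Carried load = a(1 − B) = 4.869·(1 − 0.274146) = 4.869·0.725854 = 3.5342 E

Final: 3.5342 Erlangs


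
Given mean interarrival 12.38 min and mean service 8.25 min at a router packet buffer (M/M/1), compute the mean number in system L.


λ = 60/12.38 = 4.8465 /hr
μ = 60/8.25 = 7.2727 /hr
ρ = λ/μ = 4.8465/7.2727 = 0.6664
L = ρ/(1−ρ) = 0.6664/0.3336 = 1.9976

Final: 1.9976


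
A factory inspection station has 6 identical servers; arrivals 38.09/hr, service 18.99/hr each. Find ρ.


ρ = λ/(cμ) = 38.09/(6·18.99) = 38.09/113.94 = 0.3343

Final: 0.3343


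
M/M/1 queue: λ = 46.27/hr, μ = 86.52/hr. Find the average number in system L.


ρ = λ/μ = 46.27/86.52 = 0.5348
L = ρ/(1−ρ) = 0.5348/(1 − 0.5348) = 0.5348/0.4652 = 1.1496

Final: 1.1496


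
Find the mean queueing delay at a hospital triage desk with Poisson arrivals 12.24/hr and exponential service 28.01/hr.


ρ = 12.24/28.01 = 0.4370
Wq = ρ/(μ−λ) = 0.4370/(28.01 − 12.24) = 0.4370/15.77 = 0.02771 hr

Final: 0.02771 hr


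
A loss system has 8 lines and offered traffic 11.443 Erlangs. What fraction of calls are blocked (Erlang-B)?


B(c,a) = (a^c/c!) / Σ_{k=0}^{c} a^k/k!
a^8/8! = 7291.194105
Σ terms (k=0..8): 1.00000 + 11.44300 + 65.47112 + 249.72869 + 714.41136 + 1635.00183 + 3118.22099 + 5097.40041 + 7291.19410 = 18183.871510
B = 7291.194105/18183.871510 = 0.400970

Final: 0.400970


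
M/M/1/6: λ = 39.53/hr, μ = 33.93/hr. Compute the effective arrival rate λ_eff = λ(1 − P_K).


ρ = 1.1650; P_K = (1−ρ)ρ^6/(1−ρ^7) = 0.215703
λ_eff = λ(1 − P_K) = 39.53·(1 − 0.215703) = 39.53·0.784297 = 31.0033 /hr

Final: 31.0033 /hr


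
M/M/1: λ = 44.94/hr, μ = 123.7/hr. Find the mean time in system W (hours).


W = 1/(μ−λ) = 1/(123.7 − 44.94) = 1/78.76 = 0.01270 hr

Final: 0.01270 hr


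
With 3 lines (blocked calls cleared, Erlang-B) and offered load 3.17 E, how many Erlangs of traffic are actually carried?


B(3,3.17) = 0.366058 (Erlang-B)
Carried load = a(1 − B) = 3.17·(1 − 0.366058) = 3.17·0.633942 = 2.0096 E

Final: 2.0096 Erlangs


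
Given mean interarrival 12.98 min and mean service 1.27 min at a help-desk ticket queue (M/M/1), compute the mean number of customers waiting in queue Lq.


λ = 60/12.98 = 4.6225 /hr
μ = 60/1.27 = 47.2441 /hr
ρ = λ/μ = 4.6225/47.2441 = 0.09784
Lq = ρ²/(1−ρ) = 0.009573/0.9022 = 0.01061

Final: 0.01061


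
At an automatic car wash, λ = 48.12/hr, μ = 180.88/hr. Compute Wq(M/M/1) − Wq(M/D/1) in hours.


ρ = 48.12/180.88 = 0.2660
Wq(M/M/1) = ρ/(μ−λ) = 0.2660/132.76 = 0.002004 hr
Wq(M/D/1) = ρ/(2(μ−λ)) = 0.001002 hr
Savings = 0.002004 − 0.001002 = 0.001002 hr

Final: 0.001002 hr


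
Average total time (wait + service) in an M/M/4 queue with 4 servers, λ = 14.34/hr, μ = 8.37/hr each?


a = 1.7133; ρ = 0.4283; P₀ = 0.177085
Lq = P₀·a^c·ρ/(c!(1−ρ)²) = 0.08331
Wq = Lq/λ = 0.08331/14.34 = 0.005810 hr
W = Wq + 1/μ = 0.005810 + 0.11947 = 0.12528 hr

Final: 0.12528 hr


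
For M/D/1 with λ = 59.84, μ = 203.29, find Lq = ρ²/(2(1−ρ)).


ρ = 59.84/203.29 = 0.2944
M/D/1: Lq = ρ²/(2(1−ρ)) = 0.08665/(2·0.7056) = 0.06140

Final: 0.06140


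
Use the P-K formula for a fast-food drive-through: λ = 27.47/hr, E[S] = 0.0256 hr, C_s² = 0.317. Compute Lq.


ρ = λ·E[S] = 27.47·0.0256 = 0.7032
Lq = ρ²(1+C_s²)/(2(1−ρ)) = 0.4945·(1+0.317)/(2·0.2968)
= 0.4945·1.3170/0.5935 = 1.09733

Final: 1.09733


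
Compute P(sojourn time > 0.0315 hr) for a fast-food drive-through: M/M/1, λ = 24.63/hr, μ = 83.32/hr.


W ~ Exponential(μ−λ) for M/M/1.
μ − λ = 83.32 − 24.63 = 58.6900
P(W > t) = e^{−(μ−λ)t} = e^{−1.8487} = 0.157436

Final: 0.157436


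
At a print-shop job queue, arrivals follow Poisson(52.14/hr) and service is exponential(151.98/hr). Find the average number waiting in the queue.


ρ = 52.14/151.98 = 0.3431
Lq = ρ²/(1−ρ) = 0.1177/0.6569 = 0.1792

Final: 0.1792


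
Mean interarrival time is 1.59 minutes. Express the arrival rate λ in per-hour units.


λ = 1/(interarrival time) in consistent units.
1 hour = 60 min, so λ = 60/1.59 = 37.7358 per hour

Final: 37.7358 /hr


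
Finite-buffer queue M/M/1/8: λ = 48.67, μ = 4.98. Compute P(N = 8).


ρ = λ/μ = 48.67/4.98 = 9.7731
P_K = (1−ρ)ρ^K/(1−ρ^(K+1)) = (-8.7731·83225426.200065)/(1 − 813369777.742406)
= -730144351.542341/-813369776.742406 = 0.897678

Final: 0.897678


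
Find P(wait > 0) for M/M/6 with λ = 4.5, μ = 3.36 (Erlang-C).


a = λ/μ = 1.3393; ρ = a/6 = 0.2232
P₀ = 0.262001 (from M/M/c formula)
C(c,a) = [a^c/(c!(1−ρ))]·P₀ = [5.77085/(720·0.7768)]·0.262001
= 0.01032·0.262001 = 0.002703

Final: 0.002703


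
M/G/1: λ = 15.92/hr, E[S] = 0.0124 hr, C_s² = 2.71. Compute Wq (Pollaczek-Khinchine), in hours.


ρ = λ·E[S] = 15.92·0.0124 = 0.1974
E[S²] = E[S]²(1+C_s²) = 0.0124²·(1+2.71) = 0.0005704
Wq = λ·E[S²]/(2(1−ρ)) = 15.92·0.0005704/(2·0.8026) = 0.005658 hr

Final: 0.005658 hr


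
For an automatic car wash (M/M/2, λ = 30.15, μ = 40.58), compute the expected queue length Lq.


a = λ/μ = 0.7430; ρ = a/2 = 0.3715
P₀ = 0.458270
Lq = P₀·a^c·ρ / (c!·(1−ρ)²) = 0.458270·0.55201·0.3715/(2·0.39503)
= 0.11895

Final: 0.11895


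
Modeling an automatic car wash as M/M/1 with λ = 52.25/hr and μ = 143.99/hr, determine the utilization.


ρ = λ/μ = 52.25/143.99 = 0.3629

Final: 0.3629


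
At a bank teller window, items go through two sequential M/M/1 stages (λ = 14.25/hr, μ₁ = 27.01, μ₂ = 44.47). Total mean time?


Each node sees arrival rate λ = 14.25/hr (tandem ⇒ throughput preserved).
W₁ = 1/(μ₁−λ) = 1/(27.01−14.25) = 0.07837 hr
W₂ = 1/(μ₂−λ) = 1/(44.47−14.25) = 0.03309 hr
W_total = W₁ + W₂ = 0.07837 + 0.03309 = 0.11146 hr

Final: 0.11146 hr


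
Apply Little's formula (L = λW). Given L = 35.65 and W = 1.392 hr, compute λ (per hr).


λ = L/W = 35.65/1.392 = 25.6106 /hr

Final: 25.6106 /hr


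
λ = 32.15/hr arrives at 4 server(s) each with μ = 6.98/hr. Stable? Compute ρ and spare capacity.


Total capacity cμ = 4·6.98 = 27.92/hr
ρ = λ/(cμ) = 32.15/27.92 = 1.1515
Stable ⇔ ρ < 1: NO
Spare capacity = cμ − λ = 27.92 − 32.15 = -4.23/hr

Final: ρ = 1.1515; unstable; margin = -4.23/hr


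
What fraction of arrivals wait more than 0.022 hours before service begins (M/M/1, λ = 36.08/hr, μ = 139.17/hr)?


ρ = 36.08/139.17 = 0.2593
P(Wq > t) = ρ·e^{−(μ−λ)t} = 0.2593·e^{−2.2680}
= 0.2593·0.103521 = 0.026838

Final: 0.026838


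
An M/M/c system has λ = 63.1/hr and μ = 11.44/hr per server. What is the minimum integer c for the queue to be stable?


Stability requires cμ > λ ⇔ c > λ/μ.
λ/μ = 63.1/11.44 = 5.5157
Minimum integer c = ⌊5.5157⌋ + 1 = 6
Check: 6·11.44 = 68.64 > 63.1, while 5·11.44 = 57.20 ≤ 63.1

Final: 6 servers


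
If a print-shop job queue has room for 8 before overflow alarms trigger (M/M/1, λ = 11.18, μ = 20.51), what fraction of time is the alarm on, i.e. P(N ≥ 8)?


ρ = 11.18/20.51 = 0.5451
P(N ≥ n) = ρ^n = 0.5451^8 = 0.007795

Final: 0.007795


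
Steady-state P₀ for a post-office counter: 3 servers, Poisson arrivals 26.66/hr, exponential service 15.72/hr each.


a = λ/μ = 26.66/15.72 = 1.6959; ρ = a/c = 0.5653
Σ_{k=0}^{2} a^k/k! (terms k=0..2) = 1.00000 + 1.69593 + 1.43809 = 4.13402
Tail: a^3/(3!(1−ρ)) = 4.87779/(6·0.4347) = 1.87021
P₀ = 1/(4.13402 + 1.87021) = 1/6.00423 = 0.166549

Final: 0.166549


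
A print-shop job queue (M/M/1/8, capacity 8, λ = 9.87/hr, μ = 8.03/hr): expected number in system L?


ρ = 9.87/8.03 = 1.2291
L = ρ[1 − (K+1)ρ^K + Kρ^(K+1)] / [(1−ρ)(1−ρ^(K+1))]
Numerator: 1.2291·(1 − 9·5.209702 + 8·6.403457) = 6.564025
Denominator: (-0.2291)·(-5.403457) = 1.238152
L = 6.564025/1.238152 = 5.3015

Final: 5.3015


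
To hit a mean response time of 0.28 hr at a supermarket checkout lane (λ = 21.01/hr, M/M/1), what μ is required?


W = 1/(μ−λ) ⇒ μ − λ = 1/W = 1/0.28 = 3.5714
μ = λ + 1/W = 21.01 + 3.5714 = 24.5814 per hr

Final: 24.5814 /hr


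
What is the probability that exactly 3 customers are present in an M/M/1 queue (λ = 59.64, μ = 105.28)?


ρ = 59.64/105.28 = 0.5665
P_n = (1−ρ)·ρ^n = (1 − 0.5665)·0.5665^3 = 0.4335·0.181792 = 0.078809

Final: 0.078809


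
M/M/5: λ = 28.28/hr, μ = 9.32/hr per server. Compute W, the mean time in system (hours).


a = 3.0343; ρ = 0.6069; P₀ = 0.044886
Lq = P₀·a^c·ρ/(c!(1−ρ)²) = 0.37780
Wq = Lq/λ = 0.37780/28.28 = 0.01336 hr
W = Wq + 1/μ = 0.01336 + 0.10730 = 0.12066 hr

Final: 0.12066 hr


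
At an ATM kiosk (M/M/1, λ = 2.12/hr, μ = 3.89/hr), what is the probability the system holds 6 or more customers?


ρ = 2.12/3.89 = 0.5450
P(N ≥ n) = ρ^n = 0.5450^6 = 0.026201

Final: 0.026201


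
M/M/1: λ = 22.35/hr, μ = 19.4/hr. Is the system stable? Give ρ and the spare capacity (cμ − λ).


Total capacity cμ = 1·19.4 = 19.40/hr
ρ = λ/(cμ) = 22.35/19.40 = 1.1521
Stable ⇔ ρ < 1: NO
Spare capacity = cμ − λ = 19.40 − 22.35 = -2.95/hr

Final: ρ = 1.1521; unstable; margin = -2.95/hr


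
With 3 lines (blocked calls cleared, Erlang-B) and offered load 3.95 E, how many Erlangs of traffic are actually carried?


B(3,3.95) = 0.446149 (Erlang-B)
Carried load = a(1 − B) = 3.95·(1 − 0.446149) = 3.95·0.553851 = 2.1877 E

Final: 2.1877 Erlangs


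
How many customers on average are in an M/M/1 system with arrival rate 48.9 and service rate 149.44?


ρ = λ/μ = 48.9/149.44 = 0.3272
L = ρ/(1−ρ) = 0.3272/(1 − 0.3272) = 0.3272/0.6728 = 0.4864

Final: 0.4864


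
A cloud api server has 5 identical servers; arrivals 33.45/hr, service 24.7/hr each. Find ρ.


ρ = λ/(cμ) = 33.45/(5·24.7) = 33.45/123.50 = 0.2709

Final: 0.2709


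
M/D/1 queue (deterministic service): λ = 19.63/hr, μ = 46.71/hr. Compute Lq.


ρ = 19.63/46.71 = 0.4203
M/D/1: Lq = ρ²/(2(1−ρ)) = 0.1766/(2·0.5797) = 0.15232

Final: 0.15232


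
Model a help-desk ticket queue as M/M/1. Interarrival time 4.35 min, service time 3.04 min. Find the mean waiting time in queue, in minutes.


λ = 60/4.35 = 13.7931 /hr
μ = 60/3.04 = 19.7368 /hr
ρ = λ/μ = 13.7931/19.7368 = 0.6989
Wq = ρ/(μ−λ) = 0.6989/(19.7368−13.7931) = 0.11758 hr
In minutes: 0.11758·60 = 7.055 min

Final: 7.055 min


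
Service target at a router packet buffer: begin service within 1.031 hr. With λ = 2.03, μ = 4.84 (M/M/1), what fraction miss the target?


ρ = 2.03/4.84 = 0.4194
P(Wq > t) = ρ·e^{−(μ−λ)t} = 0.4194·e^{−2.8971}
= 0.4194·0.055182 = 0.023145

Final: 0.023145


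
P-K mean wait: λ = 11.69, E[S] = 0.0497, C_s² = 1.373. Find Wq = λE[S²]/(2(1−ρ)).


ρ = λ·E[S] = 11.69·0.0497 = 0.5810
E[S²] = E[S]²(1+C_s²) = 0.0497²·(1+1.373) = 0.005862
Wq = λ·E[S²]/(2(1−ρ)) = 11.69·0.005862/(2·0.4190) = 0.08177 hr

Final: 0.08177 hr


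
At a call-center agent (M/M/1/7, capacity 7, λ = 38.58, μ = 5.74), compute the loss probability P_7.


ρ = λ/μ = 38.58/5.74 = 6.7213
P_K = (1−ρ)ρ^K/(1−ρ^(K+1)) = (-5.7213·619658.364420)/(1 − 4164881.480721)
= -3545223.116301/-4164880.480721 = 0.851218

Final: 0.851218


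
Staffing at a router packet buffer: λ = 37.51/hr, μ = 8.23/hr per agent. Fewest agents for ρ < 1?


Stability requires cμ > λ ⇔ c > λ/μ.
λ/μ = 37.51/8.23 = 4.5577
Minimum integer c = ⌊4.5577⌋ + 1 = 5
Check: 5·8.23 = 41.15 > 37.51, while 4·8.23 = 32.92 ≤ 37.51

Final: 5 servers


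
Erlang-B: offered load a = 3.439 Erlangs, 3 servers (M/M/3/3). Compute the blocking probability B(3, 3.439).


B(c,a) = (a^c/c!) / Σ_{k=0}^{c} a^k/k!
a^3/3! = 6.778682
Σ terms (k=0..3): 1.00000 + 3.43900 + 5.91336 + 6.77868 = 17.131043
B = 6.778682/17.131043 = 0.395696

Final: 0.395696


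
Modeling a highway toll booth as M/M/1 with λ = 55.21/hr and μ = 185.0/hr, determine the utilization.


ρ = λ/μ = 55.21/185.0 = 0.2984

Final: 0.2984


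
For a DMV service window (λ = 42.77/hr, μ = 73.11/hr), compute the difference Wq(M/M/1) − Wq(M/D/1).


ρ = 42.77/73.11 = 0.5850
Wq(M/M/1) = ρ/(μ−λ) = 0.5850/30.34 = 0.01928 hr
Wq(M/D/1) = ρ/(2(μ−λ)) = 0.009641 hr
Savings = 0.01928 − 0.009641 = 0.009641 hr

Final: 0.009641 hr


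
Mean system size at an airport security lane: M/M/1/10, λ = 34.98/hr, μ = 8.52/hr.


ρ = 34.98/8.52 = 4.1056
L = ρ[1 − (K+1)ρ^K + Kρ^(K+1)] / [(1−ρ)(1−ρ^(K+1))]
Numerator: 4.1056·(1 − 11·1360824.450296 + 10·5587046.862837) = 167926173.194272
Denominator: (-3.1056)·(-5587045.862837) = 17351318.489514
L = 167926173.194272/17351318.489514 = 9.6780

Final: 9.6780


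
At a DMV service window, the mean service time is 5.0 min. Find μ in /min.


μ = 1/(service time) in consistent units.
1 minute = 1 min, so μ = 1/5.0 = 0.2000 per minute

Final: 0.2000 /min


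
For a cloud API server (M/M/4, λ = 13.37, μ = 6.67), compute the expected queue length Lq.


a = λ/μ = 2.0045; ρ = a/4 = 0.5011
P₀ = 0.129798
Lq = P₀·a^c·ρ / (c!·(1−ρ)²) = 0.129798·16.14441·0.5011/(24·0.24888)
= 0.17581

Final: 0.17581


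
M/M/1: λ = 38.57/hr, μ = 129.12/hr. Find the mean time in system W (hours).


W = 1/(μ−λ) = 1/(129.12 − 38.57) = 1/90.55 = 0.01104 hr

Final: 0.01104 hr


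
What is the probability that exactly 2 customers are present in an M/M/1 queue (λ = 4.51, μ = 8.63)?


ρ = 4.51/8.63 = 0.5226
P_n = (1−ρ)·ρ^n = (1 − 0.5226)·0.5226^2 = 0.4774·0.273106 = 0.130382

Final: 0.130382


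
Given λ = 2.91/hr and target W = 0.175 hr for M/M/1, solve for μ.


W = 1/(μ−λ) ⇒ μ − λ = 1/W = 1/0.175 = 5.7143
μ = λ + 1/W = 2.91 + 5.7143 = 8.6243 per hr

Final: 8.6243 /hr


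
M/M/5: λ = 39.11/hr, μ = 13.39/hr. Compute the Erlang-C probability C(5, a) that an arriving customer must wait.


a = λ/μ = 2.9208; ρ = a/5 = 0.5842
P₀ = 0.050936 (from M/M/c formula)
C(c,a) = [a^c/(c!(1−ρ))]·P₀ = [212.58675/(120·0.4158)]·0.050936
= 4.26026·0.050936 = 0.217001

Final: 0.217001


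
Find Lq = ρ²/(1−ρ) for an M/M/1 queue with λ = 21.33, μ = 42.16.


ρ = 21.33/42.16 = 0.5059
Lq = ρ²/(1−ρ) = 0.2560/0.4941 = 0.5181

Final: 0.5181


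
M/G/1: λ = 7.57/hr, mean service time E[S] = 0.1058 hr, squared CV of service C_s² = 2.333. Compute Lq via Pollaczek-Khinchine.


ρ = λ·E[S] = 7.57·0.1058 = 0.8009
Lq = ρ²(1+C_s²)/(2(1−ρ)) = 0.6415·(1+2.333)/(2·0.1991)
= 0.6415·3.3330/0.3982 = 5.36921

Final: 5.36921


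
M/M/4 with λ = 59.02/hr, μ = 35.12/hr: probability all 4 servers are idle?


a = λ/μ = 59.02/35.12 = 1.6805; ρ = a/c = 0.4201
Σ_{k=0}^{3} a^k/k! (terms k=0..3) = 1.00000 + 1.68052 + 1.41208 + 0.79101 = 4.88362
Tail: a^4/(4!(1−ρ)) = 7.97588/(24·0.5799) = 0.57311
P₀ = 1/(4.88362 + 0.57311) = 1/5.45673 = 0.183260

Final: 0.183260


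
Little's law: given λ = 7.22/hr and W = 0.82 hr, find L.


L = λW = 7.22·0.82 = 5.9204

Final: 5.9204


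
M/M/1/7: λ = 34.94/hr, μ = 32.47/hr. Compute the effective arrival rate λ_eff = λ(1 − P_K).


ρ = 1.0761; P_K = (1−ρ)ρ^7/(1−ρ^8) = 0.159310
λ_eff = λ(1 − P_K) = 34.94·(1 − 0.159310) = 34.94·0.840690 = 29.3737 /hr

Final: 29.3737 /hr


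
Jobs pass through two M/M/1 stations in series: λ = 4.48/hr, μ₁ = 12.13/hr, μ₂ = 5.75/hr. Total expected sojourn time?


Each node sees arrival rate λ = 4.48/hr (tandem ⇒ throughput preserved).
W₁ = 1/(μ₁−λ) = 1/(12.13−4.48) = 0.13072 hr
W₂ = 1/(μ₂−λ) = 1/(5.75−4.48) = 0.78740 hr
W_total = W₁ + W₂ = 0.13072 + 0.78740 = 0.91812 hr

Final: 0.91812 hr


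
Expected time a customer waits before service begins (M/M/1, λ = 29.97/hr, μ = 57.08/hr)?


ρ = 29.97/57.08 = 0.5251
Wq = ρ/(μ−λ) = 0.5251/(57.08 − 29.97) = 0.5251/27.11 = 0.01937 hr

Final: 0.01937 hr


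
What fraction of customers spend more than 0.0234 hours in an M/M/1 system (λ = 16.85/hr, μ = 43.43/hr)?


W ~ Exponential(μ−λ) for M/M/1.
μ − λ = 43.43 − 16.85 = 26.5800
P(W > t) = e^{−(μ−λ)t} = e^{−0.6220} = 0.536885

Final: 0.536885


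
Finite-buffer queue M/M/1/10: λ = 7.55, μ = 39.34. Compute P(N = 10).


ρ = λ/μ = 7.55/39.34 = 0.1919
P_K = (1−ρ)ρ^K/(1−ρ^(K+1)) = (0.8081·0.00000006778)/(1 − 0.00000001301)
= 0.00000005477/1.000000 = 0.00000005477

Final: 0.00000005477


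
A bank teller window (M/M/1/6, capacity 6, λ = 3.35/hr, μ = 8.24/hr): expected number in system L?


ρ = 3.35/8.24 = 0.4066
L = ρ[1 − (K+1)ρ^K + Kρ^(K+1)] / [(1−ρ)(1−ρ^(K+1))]
Numerator: 0.4066·(1 − 7·0.004515 + 6·0.001836) = 0.398181
Denominator: (0.5934)·(0.998164) = 0.592357
L = 0.398181/0.592357 = 0.6722

Final: 0.6722


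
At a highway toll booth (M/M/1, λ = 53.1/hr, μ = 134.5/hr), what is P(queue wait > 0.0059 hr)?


ρ = 53.1/134.5 = 0.3948
P(Wq > t) = ρ·e^{−(μ−λ)t} = 0.3948·e^{−0.4803}
= 0.3948·0.618623 = 0.244229

Final: 0.244229


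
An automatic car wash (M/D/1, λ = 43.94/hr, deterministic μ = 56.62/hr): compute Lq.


ρ = 43.94/56.62 = 0.7761
M/D/1: Lq = ρ²/(2(1−ρ)) = 0.6023/(2·0.2239) = 1.34462

Final: 1.34462


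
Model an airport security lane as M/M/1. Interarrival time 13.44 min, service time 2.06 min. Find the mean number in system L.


λ = 60/13.44 = 4.4643 /hr
μ = 60/2.06 = 29.1262 /hr
ρ = λ/μ = 4.4643/29.1262 = 0.1533
L = ρ/(1−ρ) = 0.1533/0.8467 = 0.1810

Final: 0.1810


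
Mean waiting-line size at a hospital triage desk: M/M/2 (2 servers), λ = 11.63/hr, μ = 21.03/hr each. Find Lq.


a = λ/μ = 0.5530; ρ = a/2 = 0.2765
P₀ = 0.566772
Lq = P₀·a^c·ρ / (c!·(1−ρ)²) = 0.566772·0.30583·0.2765/(2·0.52344)
= 0.04578

Final: 0.04578


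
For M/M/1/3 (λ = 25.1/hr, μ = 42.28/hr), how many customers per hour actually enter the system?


ρ = 0.5937; P_K = (1−ρ)ρ^3/(1−ρ^4) = 0.097074
λ_eff = λ(1 − P_K) = 25.1·(1 − 0.097074) = 25.1·0.902926 = 22.6634 /hr

Final: 22.6634 /hr


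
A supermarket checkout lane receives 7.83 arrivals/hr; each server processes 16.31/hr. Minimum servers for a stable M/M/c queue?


Stability requires cμ > λ ⇔ c > λ/μ.
λ/μ = 7.83/16.31 = 0.4801
Minimum integer c = ⌊0.4801⌋ + 1 = 1
Check: 1·16.31 = 16.31 > 7.83, while 0·16.31 = 0.00 ≤ 7.83

Final: 1 servers


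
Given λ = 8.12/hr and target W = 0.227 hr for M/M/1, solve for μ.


W = 1/(μ−λ) ⇒ μ − λ = 1/W = 1/0.227 = 4.4053
μ = λ + 1/W = 8.12 + 4.4053 = 12.5253 per hr

Final: 12.5253 /hr


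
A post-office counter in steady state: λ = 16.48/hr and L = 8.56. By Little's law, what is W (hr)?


W = L/λ = 8.56/16.48 = 0.5194 hr

Final: 0.5194 hr


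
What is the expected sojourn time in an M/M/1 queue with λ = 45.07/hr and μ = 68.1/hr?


W = 1/(μ−λ) = 1/(68.1 − 45.07) = 1/23.03 = 0.04342 hr

Final: 0.04342 hr


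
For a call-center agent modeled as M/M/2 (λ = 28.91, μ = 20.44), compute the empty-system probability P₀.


a = λ/μ = 28.91/20.44 = 1.4144; ρ = a/c = 0.7072
Σ_{k=0}^{1} a^k/k! (terms k=0..1) = 1.00000 + 1.41438 = 2.41438
Tail: a^2/(2!(1−ρ)) = 2.00048/(2·0.2928) = 3.41603
P₀ = 1/(2.41438 + 3.41603) = 1/5.83041 = 0.171515

Final: 0.171515


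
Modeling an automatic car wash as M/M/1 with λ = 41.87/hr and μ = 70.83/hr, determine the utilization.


ρ = λ/μ = 41.87/70.83 = 0.5911

Final: 0.5911


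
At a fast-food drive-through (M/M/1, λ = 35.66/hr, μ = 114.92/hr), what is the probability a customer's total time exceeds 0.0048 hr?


W ~ Exponential(μ−λ) for M/M/1.
μ − λ = 114.92 − 35.66 = 79.2600
P(W > t) = e^{−(μ−λ)t} = e^{−0.3804} = 0.683555

Final: 0.683555
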